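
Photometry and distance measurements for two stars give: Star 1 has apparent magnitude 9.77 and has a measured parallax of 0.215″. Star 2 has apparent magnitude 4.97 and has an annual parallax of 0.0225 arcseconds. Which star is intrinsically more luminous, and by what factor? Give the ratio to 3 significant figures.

Star 1: d = 1/p = 1/0.215″ = 4.651 pc
Star 1: M = m − 5 log₁₀ d + 5 = 9.77 − 5·0.6676 + 5 = 11.432
Star 2: d = 1/p = 1/0.0225″ = 44.44 pc
Star 2: M = m − 5 log₁₀ d + 5 = 4.97 − 5·1.6478 + 5 = 1.731
ΔM = M_1 − M_2 = 11.432 − (1.731) = 9.701; smaller M is more luminous → Star 2.
L ratio = 10^(0.4 |ΔM|) = 10^3.881 = 7595

Star 2 is more luminous, by a factor of 7590.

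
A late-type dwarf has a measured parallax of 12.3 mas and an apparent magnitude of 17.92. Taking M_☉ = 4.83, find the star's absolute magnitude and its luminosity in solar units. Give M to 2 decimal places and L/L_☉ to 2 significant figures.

d = 1/p = 1000/12.3 mas = 81.30 pc
M = m − 5 log₁₀ d + 5 = 17.92 − 5·1.9101 + 5 = 13.370
M − M_☉ = 13.370 − 4.83 = 8.540
L/L_☉ = 10^(−0.4 × 8.540) = 3.839×10^-4

M ≈ 13.37; L/L_☉ ≈ 3.8×10^-4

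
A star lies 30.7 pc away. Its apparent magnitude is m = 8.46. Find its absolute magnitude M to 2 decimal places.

5 log₁₀(d/10 pc) = 5 log₁₀(30.70) − 5 = 2.436
M = m − 5 log₁₀(d/10) = 8.46 − 2.436 = 6.024

M ≈ 6.02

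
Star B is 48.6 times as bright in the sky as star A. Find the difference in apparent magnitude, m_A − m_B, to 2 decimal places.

m_A − m_B ≈ 4.22

Pogson: Δm = −2.5 log₁₀(ratio) = −2.5 log₁₀(48.6) = −2.5 × 1.6866 = -4.217
Star B is brighter so has the smaller magnitude: m_A − m_B is positive.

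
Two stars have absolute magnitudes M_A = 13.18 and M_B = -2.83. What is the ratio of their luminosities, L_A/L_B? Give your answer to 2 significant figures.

L_A/L_B ≈ 3.9×10^-7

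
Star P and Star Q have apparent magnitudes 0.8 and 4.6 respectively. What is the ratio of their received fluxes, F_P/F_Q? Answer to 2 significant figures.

F_P/F_Q ≈ 33

Magnitude difference = -3.8
Flux ratio = 10^(−0.4 Δm) = 10^(−0.4 × -3.8) = 10^1.520 = 33.11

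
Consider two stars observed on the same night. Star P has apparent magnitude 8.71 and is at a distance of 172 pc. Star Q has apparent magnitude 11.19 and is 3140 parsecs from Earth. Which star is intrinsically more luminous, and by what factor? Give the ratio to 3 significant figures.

Star Q is more luminous, by a factor of 33.9.

Star P: M = m − 5 log₁₀ d + 5 = 8.71 − 5·2.2355 + 5 = 2.532
Star Q: M = m − 5 log₁₀ d + 5 = 11.19 − 5·3.4969 + 5 = -1.295
ΔM = M_P − M_Q = 2.532 − (-1.295) = 3.827; smaller M is more luminous → Star Q.
L ratio = 10^(0.4 |ΔM|) = 10^1.531 = 33.95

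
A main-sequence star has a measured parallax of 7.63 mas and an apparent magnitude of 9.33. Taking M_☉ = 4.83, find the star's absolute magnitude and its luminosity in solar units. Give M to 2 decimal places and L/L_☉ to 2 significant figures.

d = 1/p = 1000/7.63 mas = 131.1 pc
M = m − 5 log₁₀ d + 5 = 9.33 − 5·2.1175 + 5 = 3.743
M − M_☉ = 3.743 − 4.83 = -1.087
L/L_☉ = 10^(−0.4 × -1.087) = 2.722

M ≈ 3.74; L/L_☉ ≈ 2.7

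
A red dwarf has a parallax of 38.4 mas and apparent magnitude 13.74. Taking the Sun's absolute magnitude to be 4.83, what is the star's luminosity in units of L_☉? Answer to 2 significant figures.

L/L_☉ ≈ 1.9×10^-3

d = 1/p = 1000/38.4 mas = 26.04 pc
M = m − 5 log₁₀ d + 5 = 13.74 − 5·1.4157 + 5 = 11.662
M − M_☉ = 11.662 − 4.83 = 6.832
L/L_☉ = 10^(−0.4 × 6.832) = 1.851×10^-3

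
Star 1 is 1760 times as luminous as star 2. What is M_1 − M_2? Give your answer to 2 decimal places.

Pogson: ΔM = −2.5 log₁₀(ratio) = −2.5 log₁₀(1760) = −2.5 × 3.2455 = -8.114
Star 1 is brighter, so it has the smaller magnitude: the difference is negative.

M_1 − M_2 ≈ -8.11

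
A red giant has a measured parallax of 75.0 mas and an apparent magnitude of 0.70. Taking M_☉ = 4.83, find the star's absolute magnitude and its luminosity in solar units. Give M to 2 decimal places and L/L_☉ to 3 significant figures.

d = 1/p = 1000/75.0 mas = 13.33 pc
M = m − 5 log₁₀ d + 5 = 0.70 − 5·1.1249 + 5 = 0.075
M − M_☉ = 0.075 − 4.83 = -4.755
L/L_☉ = 10^(−0.4 × -4.755) = 79.78

M ≈ 0.08; L/L_☉ ≈ 79.8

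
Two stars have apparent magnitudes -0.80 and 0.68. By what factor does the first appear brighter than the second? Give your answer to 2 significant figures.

Magnitude difference = -1.48
Flux ratio = 10^(−0.4 Δm) = 10^(−0.4 × -1.48) = 10^0.592 = 3.908

3.9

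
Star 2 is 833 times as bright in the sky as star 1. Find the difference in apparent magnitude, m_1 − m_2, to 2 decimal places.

Pogson: Δm = −2.5 log₁₀(ratio) = −2.5 log₁₀(833) = −2.5 × 2.9206 = -7.302
Star 2 is brighter so has the smaller magnitude: m_1 − m_2 is positive.

m_1 − m_2 ≈ 7.30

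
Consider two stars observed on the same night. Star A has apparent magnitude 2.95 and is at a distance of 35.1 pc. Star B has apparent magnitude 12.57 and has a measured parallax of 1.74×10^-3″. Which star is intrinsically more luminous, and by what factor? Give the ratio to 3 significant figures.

Star A is more luminous, by a factor of 26.3.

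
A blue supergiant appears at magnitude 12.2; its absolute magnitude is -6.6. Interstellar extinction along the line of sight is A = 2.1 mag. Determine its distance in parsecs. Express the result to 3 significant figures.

d ≈ 21900 pc

m − M = 5 log₁₀(d/10 pc) + A  ⇒  12.2 − (-6.6) − 2.1 = 5 log₁₀(d/10)
16.700 = 5 log₁₀(d/10)
log₁₀ d = (m − M − A)/5 + 1 = 4.3400
d = 10^4.3400 = 21880 pc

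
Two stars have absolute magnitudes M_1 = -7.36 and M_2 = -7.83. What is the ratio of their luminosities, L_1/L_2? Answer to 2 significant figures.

L_1/L_2 ≈ 0.65

ΔM = M_1 − M_2 = 0.47
L_1/L_2 = 10^(−0.4 ΔM) = 10^-0.188 = 0.6486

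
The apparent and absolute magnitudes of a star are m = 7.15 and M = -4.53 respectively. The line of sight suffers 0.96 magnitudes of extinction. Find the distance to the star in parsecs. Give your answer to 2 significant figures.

d ≈ 1400 pc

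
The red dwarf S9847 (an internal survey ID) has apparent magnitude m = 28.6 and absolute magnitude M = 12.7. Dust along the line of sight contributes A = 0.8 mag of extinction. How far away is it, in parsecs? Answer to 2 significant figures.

m − M = 5 log₁₀(d/10 pc) + A  ⇒  28.6 − (12.7) − 0.8 = 5 log₁₀(d/10)
15.100 = 5 log₁₀(d/10)
log₁₀ d = (m − M − A)/5 + 1 = 4.0200
d = 10^4.0200 = 10470 pc

d ≈ 10000 pc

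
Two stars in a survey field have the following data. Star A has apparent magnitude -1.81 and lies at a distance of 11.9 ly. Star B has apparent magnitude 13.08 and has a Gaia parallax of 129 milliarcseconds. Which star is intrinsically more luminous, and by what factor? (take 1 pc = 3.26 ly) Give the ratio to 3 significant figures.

Star A is more luminous, by a factor of 200000.

Star A: d = 11.9 ly / 3.26 = 3.650 pc
Star A: M = m − 5 log₁₀ d + 5 = -1.81 − 5·0.5623 + 5 = 0.378
Star B: p = 129 mas = 0.129″ → d = 1/p = 7.752 pc
Star B: M = m − 5 log₁₀ d + 5 = 13.08 − 5·0.8894 + 5 = 13.633
ΔM = M_A − M_B = 0.378 − (13.633) = -13.255; smaller M is more luminous → Star A.
L ratio = 10^(0.4 |ΔM|) = 10^5.302 = 200400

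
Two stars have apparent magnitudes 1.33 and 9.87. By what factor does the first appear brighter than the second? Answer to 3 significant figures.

2610

Magnitude difference = -8.54
Flux ratio = 10^(−0.4 Δm) = 10^(−0.4 × -8.54) = 10^3.416 = 2606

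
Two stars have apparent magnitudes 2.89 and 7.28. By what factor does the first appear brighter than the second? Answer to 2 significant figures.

57

Δm = 2.89 − (7.28) = -4.39
Flux ratio = 10^(−0.4 Δm) = 10^(−0.4 × -4.39) = 10^1.756 = 57.02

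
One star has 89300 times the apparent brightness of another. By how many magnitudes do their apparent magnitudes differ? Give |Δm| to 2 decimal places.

Pogson: Δm = −2.5 log₁₀(ratio) = −2.5 log₁₀(89300) = −2.5 × 4.9509 = -12.377

|Δm| ≈ 12.38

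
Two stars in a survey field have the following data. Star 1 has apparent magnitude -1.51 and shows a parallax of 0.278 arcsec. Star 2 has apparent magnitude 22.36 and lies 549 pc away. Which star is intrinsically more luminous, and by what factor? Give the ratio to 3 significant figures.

Star 1 is more luminous, by a factor of 152000.

Star 1: d = 1/p = 1/0.278″ = 3.597 pc
Star 1: M = m − 5 log₁₀ d + 5 = -1.51 − 5·0.5560 + 5 = 0.710
Star 2: M = m − 5 log₁₀ d + 5 = 22.36 − 5·2.7396 + 5 = 13.662
ΔM = M_1 − M_2 = 0.710 − (13.662) = -12.952; smaller M is more luminous → Star 1.
L ratio = 10^(0.4 |ΔM|) = 10^5.181 = 151600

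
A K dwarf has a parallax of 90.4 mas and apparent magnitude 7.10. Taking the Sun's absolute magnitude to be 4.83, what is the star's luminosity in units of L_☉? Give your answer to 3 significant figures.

d = 1/p = 1000/90.4 mas = 11.06 pc
M = m − 5 log₁₀ d + 5 = 7.10 − 5·1.0438 + 5 = 6.881
M − M_☉ = 6.881 − 4.83 = 2.051
L/L_☉ = 10^(−0.4 × 2.051) = 0.1512

L/L_☉ ≈ 0.151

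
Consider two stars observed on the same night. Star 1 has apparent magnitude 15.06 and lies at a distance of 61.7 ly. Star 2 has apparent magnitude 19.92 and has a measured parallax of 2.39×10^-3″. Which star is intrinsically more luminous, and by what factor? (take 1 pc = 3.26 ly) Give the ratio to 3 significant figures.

Star 2 is more luminous, by a factor of 5.56.

Star 1: d = 61.7 ly / 3.26 = 18.93 pc
Star 1: M = m − 5 log₁₀ d + 5 = 15.06 − 5·1.2771 + 5 = 13.675
Star 2: d = 1/p = 1/2.39×10^-3″ = 418.4 pc
Star 2: M = m − 5 log₁₀ d + 5 = 19.92 − 5·2.6216 + 5 = 11.812
ΔM = M_1 − M_2 = 13.675 − (11.812) = 1.863; smaller M is more luminous → Star 2.
L ratio = 10^(0.4 |ΔM|) = 10^0.745 = 5.560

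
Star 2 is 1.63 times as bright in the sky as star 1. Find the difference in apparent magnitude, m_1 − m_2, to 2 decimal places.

m_1 − m_2 ≈ 0.53

Pogson: Δm = −2.5 log₁₀(ratio) = −2.5 log₁₀(1.63) = −2.5 × 0.2122 = -0.530
Star 2 is brighter so has the smaller magnitude: m_1 − m_2 is positive.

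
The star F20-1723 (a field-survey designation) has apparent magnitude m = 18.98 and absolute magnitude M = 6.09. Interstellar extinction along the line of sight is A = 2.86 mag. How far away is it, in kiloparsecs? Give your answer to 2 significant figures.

d ≈ 1.0 kpc

m − M = 5 log₁₀(d/10 pc) + A  ⇒  18.98 − (6.09) − 2.86 = 5 log₁₀(d/10)
10.030 = 5 log₁₀(d/10)
log₁₀ d = (m − M − A)/5 + 1 = 3.0060
d = 10^3.0060 = 1014 pc
= 1.014 kpc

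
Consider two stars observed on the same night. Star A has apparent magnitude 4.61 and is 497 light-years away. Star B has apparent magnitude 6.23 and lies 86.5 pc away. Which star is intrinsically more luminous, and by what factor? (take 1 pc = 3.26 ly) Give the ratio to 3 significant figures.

Star A: d = 497 ly / 3.26 = 152.5 pc
Star A: M = m − 5 log₁₀ d + 5 = 4.61 − 5·2.1831 + 5 = -1.306
Star B: M = m − 5 log₁₀ d + 5 = 6.23 − 5·1.9370 + 5 = 1.545
ΔM = M_A − M_B = -1.306 − (1.545) = -2.851; smaller M is more luminous → Star A.
L ratio = 10^(0.4 |ΔM|) = 10^1.140 = 13.81

Star A is more luminous, by a factor of 13.8.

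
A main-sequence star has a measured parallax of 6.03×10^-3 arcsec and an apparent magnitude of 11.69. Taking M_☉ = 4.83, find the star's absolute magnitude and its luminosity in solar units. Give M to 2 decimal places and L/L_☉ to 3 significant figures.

M ≈ 5.59; L/L_☉ ≈ 0.496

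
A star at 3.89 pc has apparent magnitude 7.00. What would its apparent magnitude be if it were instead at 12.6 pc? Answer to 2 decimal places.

m ≈ 9.55

Flux ∝ 1/d², so Δm = 5 log₁₀(d₂/d₁) = 5 log₁₀(12.6/3.89) = 2.552
m₂ = m₁ + Δm = 7.00 + (2.552) = 9.552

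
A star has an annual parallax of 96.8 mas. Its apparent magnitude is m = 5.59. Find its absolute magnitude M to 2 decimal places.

M ≈ 5.52

p = 96.8 mas = 0.0968″ → d = 1/p = 10.33 pc
5 log₁₀(d/10 pc) = 5 log₁₀(10.33) − 5 = 0.071
M = m − 5 log₁₀(d/10) = 5.59 − 0.071 = 5.519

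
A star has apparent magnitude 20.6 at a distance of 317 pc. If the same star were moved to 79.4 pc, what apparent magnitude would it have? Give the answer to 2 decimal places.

Flux ∝ 1/d², so Δm = 5 log₁₀(d₂/d₁) = 5 log₁₀(79.4/317) = -3.006
m₂ = m₁ + Δm = 20.6 + (-3.006) = 17.594

m ≈ 17.59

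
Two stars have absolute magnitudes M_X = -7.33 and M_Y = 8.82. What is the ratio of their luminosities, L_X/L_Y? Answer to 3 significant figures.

ΔM = M_X − M_Y = -16.15
L_X/L_Y = 10^(−0.4 ΔM) = 10^6.460 = 2.884×10^6

L_X/L_Y ≈ 2.88×10^6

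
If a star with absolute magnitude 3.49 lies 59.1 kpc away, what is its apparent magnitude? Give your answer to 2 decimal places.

m ≈ 22.35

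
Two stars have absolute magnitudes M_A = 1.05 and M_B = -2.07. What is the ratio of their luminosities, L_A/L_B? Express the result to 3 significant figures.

L_A/L_B ≈ 0.0565

ΔM = M_A − M_B = 3.12
L_A/L_B = 10^(−0.4 ΔM) = 10^-1.248 = 0.05649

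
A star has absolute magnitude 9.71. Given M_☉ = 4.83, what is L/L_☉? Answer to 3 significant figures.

M − M_☉ = 9.71 − 4.83 = 4.880
L/L_☉ = 10^(−0.4 (M − M_☉)) = 10^-1.952 = 0.01117

L/L_☉ ≈ 0.0112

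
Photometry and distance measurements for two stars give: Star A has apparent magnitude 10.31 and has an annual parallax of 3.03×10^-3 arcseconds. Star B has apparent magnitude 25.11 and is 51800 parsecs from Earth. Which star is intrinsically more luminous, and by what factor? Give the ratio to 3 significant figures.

Star A is more luminous, by a factor of 33.8.

Star A: d = 1/p = 1/3.03×10^-3″ = 330.0 pc
Star A: M = m − 5 log₁₀ d + 5 = 10.31 − 5·2.5186 + 5 = 2.717
Star B: M = m − 5 log₁₀ d + 5 = 25.11 − 5·4.7143 + 5 = 6.538
ΔM = M_A − M_B = 2.717 − (6.538) = -3.821; smaller M is more luminous → Star A.
L ratio = 10^(0.4 |ΔM|) = 10^1.528 = 33.76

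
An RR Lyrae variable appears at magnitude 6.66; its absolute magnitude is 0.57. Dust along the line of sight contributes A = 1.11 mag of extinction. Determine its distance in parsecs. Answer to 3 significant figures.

d ≈ 99.1 pc

m − M = 5 log₁₀(d/10 pc) + A  ⇒  6.66 − (0.57) − 1.11 = 5 log₁₀(d/10)
4.980 = 5 log₁₀(d/10)
log₁₀ d = (m − M − A)/5 + 1 = 1.9960
d = 10^1.9960 = 99.08 pc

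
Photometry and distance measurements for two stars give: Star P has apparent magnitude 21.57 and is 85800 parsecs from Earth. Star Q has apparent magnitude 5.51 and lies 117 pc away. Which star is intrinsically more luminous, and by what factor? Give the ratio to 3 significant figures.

Star Q is more luminous, by a factor of 4.94.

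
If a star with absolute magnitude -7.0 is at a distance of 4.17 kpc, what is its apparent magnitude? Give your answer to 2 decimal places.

d = 4.17 kpc = 4170 pc
m = M + 5 log₁₀ d − 5 = -7.0 + 5·3.6201 − 5 = 6.101

m ≈ 6.10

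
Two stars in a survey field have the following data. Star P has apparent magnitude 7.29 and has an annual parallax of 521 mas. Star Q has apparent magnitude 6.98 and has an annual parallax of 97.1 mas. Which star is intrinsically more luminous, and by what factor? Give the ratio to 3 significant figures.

Star P: p = 521 mas = 0.521″ → d = 1/p = 1.919 pc
Star P: M = m − 5 log₁₀ d + 5 = 7.29 − 5·0.2832 + 5 = 10.874
Star Q: p = 97.1 mas = 0.0971″ → d = 1/p = 10.30 pc
Star Q: M = m − 5 log₁₀ d + 5 = 6.98 − 5·1.0128 + 5 = 6.916
ΔM = M_P − M_Q = 10.874 − (6.916) = 3.958; smaller M is more luminous → Star Q.
L ratio = 10^(0.4 |ΔM|) = 10^1.583 = 38.30

Star Q is more luminous, by a factor of 38.3.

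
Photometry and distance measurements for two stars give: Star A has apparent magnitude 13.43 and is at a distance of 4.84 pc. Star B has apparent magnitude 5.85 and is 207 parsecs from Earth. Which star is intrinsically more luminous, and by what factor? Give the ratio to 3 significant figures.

Star A: M = m − 5 log₁₀ d + 5 = 13.43 − 5·0.6848 + 5 = 15.006
Star B: M = m − 5 log₁₀ d + 5 = 5.85 − 5·2.3160 + 5 = -0.730
ΔM = M_A − M_B = 15.006 − (-0.730) = 15.736; smaller M is more luminous → Star B.
L ratio = 10^(0.4 |ΔM|) = 10^6.294 = 1.969×10^6

Star B is more luminous, by a factor of 1.97×10^6.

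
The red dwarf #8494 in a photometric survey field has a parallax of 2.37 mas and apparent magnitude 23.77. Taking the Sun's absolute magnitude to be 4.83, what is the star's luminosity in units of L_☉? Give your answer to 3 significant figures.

d = 1/p = 1000/2.37 mas = 421.9 pc
M = m − 5 log₁₀ d + 5 = 23.77 − 5·2.6253 + 5 = 15.644
M − M_☉ = 15.644 − 4.83 = 10.814
L/L_☉ = 10^(−0.4 × 10.814) = 4.726×10^-5

L/L_☉ ≈ 4.73×10^-5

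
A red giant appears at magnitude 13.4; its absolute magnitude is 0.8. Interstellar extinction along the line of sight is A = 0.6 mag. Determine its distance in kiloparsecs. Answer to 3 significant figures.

m − M = 5 log₁₀(d/10 pc) + A  ⇒  13.4 − (0.8) − 0.6 = 5 log₁₀(d/10)
12.000 = 5 log₁₀(d/10)
log₁₀ d = (m − M − A)/5 + 1 = 3.4000
d = 10^3.4000 = 2512 pc
= 2.512 kpc

d ≈ 2.51 kpc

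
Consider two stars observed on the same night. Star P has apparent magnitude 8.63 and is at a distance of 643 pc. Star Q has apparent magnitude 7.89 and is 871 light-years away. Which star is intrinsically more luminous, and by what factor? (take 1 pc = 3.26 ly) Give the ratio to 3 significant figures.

Star P: M = m − 5 log₁₀ d + 5 = 8.63 − 5·2.8082 + 5 = -0.411
Star Q: d = 871 ly / 3.26 = 267.2 pc
Star Q: M = m − 5 log₁₀ d + 5 = 7.89 − 5·2.4268 + 5 = 0.756
ΔM = M_P − M_Q = -0.411 − (0.756) = -1.167; smaller M is more luminous → Star P.
L ratio = 10^(0.4 |ΔM|) = 10^0.467 = 2.930

Star P is more luminous, by a factor of 2.93.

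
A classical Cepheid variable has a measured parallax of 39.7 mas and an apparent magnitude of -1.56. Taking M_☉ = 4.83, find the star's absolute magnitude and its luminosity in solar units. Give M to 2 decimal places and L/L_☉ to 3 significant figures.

M ≈ -3.57; L/L_☉ ≈ 2280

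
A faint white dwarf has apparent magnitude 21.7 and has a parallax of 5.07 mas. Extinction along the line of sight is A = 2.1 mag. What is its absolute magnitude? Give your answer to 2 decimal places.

M ≈ 13.13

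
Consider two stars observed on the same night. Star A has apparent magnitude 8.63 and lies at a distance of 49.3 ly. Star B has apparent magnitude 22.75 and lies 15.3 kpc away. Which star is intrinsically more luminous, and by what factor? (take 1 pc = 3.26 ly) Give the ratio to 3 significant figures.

Star B is more luminous, by a factor of 2.30.

Star A: d = 49.3 ly / 3.26 = 15.12 pc
Star A: M = m − 5 log₁₀ d + 5 = 8.63 − 5·1.1796 + 5 = 7.732
Star B: d = 15.3 kpc = 15300 pc
Star B: M = m − 5 log₁₀ d + 5 = 22.75 − 5·4.1847 + 5 = 6.827
ΔM = M_A − M_B = 7.732 − (6.827) = 0.905; smaller M is more luminous → Star B.
L ratio = 10^(0.4 |ΔM|) = 10^0.362 = 2.302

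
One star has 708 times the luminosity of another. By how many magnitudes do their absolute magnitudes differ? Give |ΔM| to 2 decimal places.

Pogson: ΔM = −2.5 log₁₀(ratio) = −2.5 log₁₀(708) = −2.5 × 2.8500 = -7.125

|ΔM| ≈ 7.13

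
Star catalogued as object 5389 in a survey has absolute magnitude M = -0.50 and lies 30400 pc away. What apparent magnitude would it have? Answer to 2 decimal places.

m = M + 5 log₁₀ d − 5 = -0.50 + 5·4.4829 − 5 = 16.914

m ≈ 16.91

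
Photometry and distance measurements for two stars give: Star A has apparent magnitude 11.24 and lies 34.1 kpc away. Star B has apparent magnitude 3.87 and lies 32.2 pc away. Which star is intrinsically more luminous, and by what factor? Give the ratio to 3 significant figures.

Star A: d = 34.1 kpc = 34100 pc
Star A: M = m − 5 log₁₀ d + 5 = 11.24 − 5·4.5328 + 5 = -6.424
Star B: M = m − 5 log₁₀ d + 5 = 3.87 − 5·1.5079 + 5 = 1.331
ΔM = M_A − M_B = -6.424 − (1.331) = -7.754; smaller M is more luminous → Star A.
L ratio = 10^(0.4 |ΔM|) = 10^3.102 = 1264

Star A is more luminous, by a factor of 1260.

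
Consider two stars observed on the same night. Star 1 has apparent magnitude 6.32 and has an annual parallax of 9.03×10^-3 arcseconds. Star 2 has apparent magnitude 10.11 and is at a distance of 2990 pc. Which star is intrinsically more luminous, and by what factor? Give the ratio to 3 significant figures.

Star 1: d = 1/p = 1/9.03×10^-3″ = 110.7 pc
Star 1: M = m − 5 log₁₀ d + 5 = 6.32 − 5·2.0443 + 5 = 1.098
Star 2: M = m − 5 log₁₀ d + 5 = 10.11 − 5·3.4757 + 5 = -2.268
ΔM = M_1 − M_2 = 1.098 − (-2.268) = 3.367; smaller M is more luminous → Star 2.
L ratio = 10^(0.4 |ΔM|) = 10^1.347 = 22.22

Star 2 is more luminous, by a factor of 22.2.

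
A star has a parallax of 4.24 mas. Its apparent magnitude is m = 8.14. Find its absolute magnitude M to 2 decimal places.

M ≈ 1.28

p = 4.24 mas = 4.24×10^-3″ → d = 1/p = 235.8 pc
5 log₁₀(d/10 pc) = 5 log₁₀(235.8) − 5 = 6.863
M = m − 5 log₁₀(d/10) = 8.14 − 6.863 = 1.277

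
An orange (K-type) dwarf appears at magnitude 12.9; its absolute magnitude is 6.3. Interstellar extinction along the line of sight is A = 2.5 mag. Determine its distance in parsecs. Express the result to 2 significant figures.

d ≈ 66 pc

m − M = 5 log₁₀(d/10 pc) + A  ⇒  12.9 − (6.3) − 2.5 = 5 log₁₀(d/10)
4.100 = 5 log₁₀(d/10)
log₁₀ d = (m − M − A)/5 + 1 = 1.8200
d = 10^1.8200 = 66.07 pc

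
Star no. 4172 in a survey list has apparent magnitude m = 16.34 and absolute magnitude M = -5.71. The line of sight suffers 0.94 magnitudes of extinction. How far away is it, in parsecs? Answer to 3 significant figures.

d ≈ 167000 pc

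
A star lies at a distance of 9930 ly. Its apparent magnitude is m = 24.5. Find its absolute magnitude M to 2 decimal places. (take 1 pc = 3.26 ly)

d = 9930 ly / 3.26 = 3046 pc
5 log₁₀(d/10 pc) = 5 log₁₀(3046) − 5 = 12.419
M = m − 5 log₁₀(d/10) = 24.5 − 12.419 = 12.081

M ≈ 12.08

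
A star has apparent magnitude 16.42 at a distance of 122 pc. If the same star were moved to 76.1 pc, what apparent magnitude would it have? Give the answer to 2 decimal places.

m ≈ 15.40

Flux ∝ 1/d², so Δm = 5 log₁₀(d₂/d₁) = 5 log₁₀(76.1/122) = -1.025
m₂ = m₁ + Δm = 16.42 + (-1.025) = 15.395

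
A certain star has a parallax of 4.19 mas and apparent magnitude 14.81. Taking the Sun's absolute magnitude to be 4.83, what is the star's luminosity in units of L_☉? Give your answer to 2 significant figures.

L/L_☉ ≈ 0.058

d = 1/p = 1000/4.19 mas = 238.7 pc
M = m − 5 log₁₀ d + 5 = 14.81 − 5·2.3778 + 5 = 7.921
M − M_☉ = 7.921 − 4.83 = 3.091
L/L_☉ = 10^(−0.4 × 3.091) = 0.05802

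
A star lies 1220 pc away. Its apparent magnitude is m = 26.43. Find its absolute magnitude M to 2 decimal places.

5 log₁₀(d/10 pc) = 5 log₁₀(1220) − 5 = 10.432
M = m − 5 log₁₀(d/10) = 26.43 − 10.432 = 15.998

M ≈ 16.00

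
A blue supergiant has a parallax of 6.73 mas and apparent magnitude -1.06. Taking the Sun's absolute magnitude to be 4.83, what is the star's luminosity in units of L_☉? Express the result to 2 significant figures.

d = 1/p = 1000/6.73 mas = 148.6 pc
M = m − 5 log₁₀ d + 5 = -1.06 − 5·2.1720 + 5 = -6.920
M − M_☉ = -6.920 − 4.83 = -11.750
L/L_☉ = 10^(−0.4 × -11.750) = 50120

L/L_☉ ≈ 50000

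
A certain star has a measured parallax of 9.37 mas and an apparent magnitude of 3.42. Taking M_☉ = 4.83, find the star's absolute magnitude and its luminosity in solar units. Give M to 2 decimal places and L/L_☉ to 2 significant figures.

d = 1/p = 1000/9.37 mas = 106.7 pc
M = m − 5 log₁₀ d + 5 = 3.42 − 5·2.0283 + 5 = -1.721
M − M_☉ = -1.721 − 4.83 = -6.551
L/L_☉ = 10^(−0.4 × -6.551) = 417.4

M ≈ -1.72; L/L_☉ ≈ 420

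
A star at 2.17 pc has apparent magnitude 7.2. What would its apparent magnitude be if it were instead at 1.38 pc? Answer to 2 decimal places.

Flux ∝ 1/d², so Δm = 5 log₁₀(d₂/d₁) = 5 log₁₀(1.38/2.17) = -0.983
m₂ = m₁ + Δm = 7.2 + (-0.983) = 6.217

m ≈ 6.22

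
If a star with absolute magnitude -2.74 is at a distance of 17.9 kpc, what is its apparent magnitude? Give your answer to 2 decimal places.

m ≈ 13.52

d = 17.9 kpc = 17900 pc
m = M + 5 log₁₀ d − 5 = -2.74 + 5·4.2529 − 5 = 13.524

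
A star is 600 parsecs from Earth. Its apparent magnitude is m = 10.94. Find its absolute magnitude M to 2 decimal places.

M ≈ 2.05

5 log₁₀(d/10 pc) = 5 log₁₀(600.0) − 5 = 8.891
M = m − 5 log₁₀(d/10) = 10.94 − 8.891 = 2.049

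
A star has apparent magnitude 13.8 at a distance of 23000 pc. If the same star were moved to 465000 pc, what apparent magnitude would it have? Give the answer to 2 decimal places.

Flux ∝ 1/d², so Δm = 5 log₁₀(d₂/d₁) = 5 log₁₀(465000/23000) = 6.529
m₂ = m₁ + Δm = 13.8 + (6.529) = 20.329

m ≈ 20.33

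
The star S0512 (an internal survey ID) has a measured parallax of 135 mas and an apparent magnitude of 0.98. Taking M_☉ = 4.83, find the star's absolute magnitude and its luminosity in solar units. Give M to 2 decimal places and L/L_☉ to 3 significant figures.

d = 1/p = 1000/135 mas = 7.407 pc
M = m − 5 log₁₀ d + 5 = 0.98 − 5·0.8697 + 5 = 1.632
M − M_☉ = 1.632 − 4.83 = -3.198
L/L_☉ = 10^(−0.4 × -3.198) = 19.03

M ≈ 1.63; L/L_☉ ≈ 19.0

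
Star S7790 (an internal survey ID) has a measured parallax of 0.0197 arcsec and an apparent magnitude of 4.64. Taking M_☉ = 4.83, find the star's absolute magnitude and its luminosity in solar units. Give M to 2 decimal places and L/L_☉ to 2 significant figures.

M ≈ 1.11; L/L_☉ ≈ 31

d = 1/p = 1/0.0197″ = 50.76 pc
M = m − 5 log₁₀ d + 5 = 4.64 − 5·1.7055 + 5 = 1.112
M − M_☉ = 1.112 − 4.83 = -3.718
L/L_☉ = 10^(−0.4 × -3.718) = 30.69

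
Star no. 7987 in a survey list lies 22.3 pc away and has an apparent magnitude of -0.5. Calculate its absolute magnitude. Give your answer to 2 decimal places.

M ≈ -2.24

5 log₁₀(d/10 pc) = 5 log₁₀(22.30) − 5 = 1.742
M = m − 5 log₁₀(d/10) = -0.5 − 1.742 = -2.242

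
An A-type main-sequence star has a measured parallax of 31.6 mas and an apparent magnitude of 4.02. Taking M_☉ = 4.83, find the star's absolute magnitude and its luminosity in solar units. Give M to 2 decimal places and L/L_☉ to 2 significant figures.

d = 1/p = 1000/31.6 mas = 31.65 pc
M = m − 5 log₁₀ d + 5 = 4.02 − 5·1.5003 + 5 = 1.518
M − M_☉ = 1.518 − 4.83 = -3.312
L/L_☉ = 10^(−0.4 × -3.312) = 21.12

M ≈ 1.52; L/L_☉ ≈ 21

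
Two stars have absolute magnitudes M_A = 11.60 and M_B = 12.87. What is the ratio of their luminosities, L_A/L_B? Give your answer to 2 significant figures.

L_A/L_B ≈ 3.2

ΔM = M_A − M_B = -1.27
L_A/L_B = 10^(−0.4 ΔM) = 10^0.508 = 3.221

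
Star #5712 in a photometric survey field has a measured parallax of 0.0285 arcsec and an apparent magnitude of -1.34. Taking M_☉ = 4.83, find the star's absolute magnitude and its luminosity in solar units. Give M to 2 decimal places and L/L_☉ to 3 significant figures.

d = 1/p = 1/0.0285″ = 35.09 pc
M = m − 5 log₁₀ d + 5 = -1.34 − 5·1.5452 + 5 = -4.066
M − M_☉ = -4.066 − 4.83 = -8.896
L/L_☉ = 10^(−0.4 × -8.896) = 3617

M ≈ -4.07; L/L_☉ ≈ 3620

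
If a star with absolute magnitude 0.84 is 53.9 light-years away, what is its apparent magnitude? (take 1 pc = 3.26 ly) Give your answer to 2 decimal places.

m ≈ 1.93

d = 53.9 ly / 3.26 = 16.53 pc
m = M + 5 log₁₀ d − 5 = 0.84 + 5·1.2184 − 5 = 1.932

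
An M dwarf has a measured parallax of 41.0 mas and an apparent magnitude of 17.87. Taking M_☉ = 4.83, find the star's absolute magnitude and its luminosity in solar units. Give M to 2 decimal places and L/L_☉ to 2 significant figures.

d = 1/p = 1000/41.0 mas = 24.39 pc
M = m − 5 log₁₀ d + 5 = 17.87 − 5·1.3872 + 5 = 15.934
M − M_☉ = 15.934 − 4.83 = 11.104
L/L_☉ = 10^(−0.4 × 11.104) = 3.618×10^-5

M ≈ 15.93; L/L_☉ ≈ 3.6×10^-5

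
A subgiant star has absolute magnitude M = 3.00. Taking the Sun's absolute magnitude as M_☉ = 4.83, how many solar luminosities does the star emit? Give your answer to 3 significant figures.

L/L_☉ ≈ 5.40

M − M_☉ = 3.00 − 4.83 = -1.830
L/L_☉ = 10^(−0.4 (M − M_☉)) = 10^0.732 = 5.395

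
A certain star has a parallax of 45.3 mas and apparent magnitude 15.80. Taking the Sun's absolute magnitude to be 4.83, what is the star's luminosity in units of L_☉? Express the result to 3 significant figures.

d = 1/p = 1000/45.3 mas = 22.08 pc
M = m − 5 log₁₀ d + 5 = 15.80 − 5·1.3439 + 5 = 14.080
M − M_☉ = 14.080 − 4.83 = 9.250
L/L_☉ = 10^(−0.4 × 9.250) = 1.994×10^-4

L/L_☉ ≈ 1.99×10^-4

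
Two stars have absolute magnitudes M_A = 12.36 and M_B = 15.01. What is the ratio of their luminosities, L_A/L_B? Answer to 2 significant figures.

ΔM = M_A − M_B = -2.65
L_A/L_B = 10^(−0.4 ΔM) = 10^1.060 = 11.48

L_A/L_B ≈ 11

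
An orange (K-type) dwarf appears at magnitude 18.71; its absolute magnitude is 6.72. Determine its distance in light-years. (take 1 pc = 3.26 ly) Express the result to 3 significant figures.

μ = m − M = 11.990
m − M = 5 log₁₀ d − 5
log₁₀ d = (m − M)/5 + 1 = 3.3980
d = 10^3.3980 = 2500 pc
= 8151 ly

d ≈ 8150 ly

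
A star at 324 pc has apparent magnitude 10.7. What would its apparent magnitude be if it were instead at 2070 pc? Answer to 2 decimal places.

Flux ∝ 1/d², so Δm = 5 log₁₀(d₂/d₁) = 5 log₁₀(2070/324) = 4.027
m₂ = m₁ + Δm = 10.7 + (4.027) = 14.727

m ≈ 14.73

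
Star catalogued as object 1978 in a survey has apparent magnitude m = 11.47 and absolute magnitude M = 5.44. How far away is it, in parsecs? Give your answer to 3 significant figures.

μ = m − M = 6.030
m − M = 5 log₁₀ d − 5
log₁₀ d = (m − M)/5 + 1 = 2.2060
d = 10^2.2060 = 160.7 pc

d ≈ 161 pc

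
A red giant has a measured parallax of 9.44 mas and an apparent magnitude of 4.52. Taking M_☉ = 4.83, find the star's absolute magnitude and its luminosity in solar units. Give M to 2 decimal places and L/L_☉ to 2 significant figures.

M ≈ -0.61; L/L_☉ ≈ 150

d = 1/p = 1000/9.44 mas = 105.9 pc
M = m − 5 log₁₀ d + 5 = 4.52 − 5·2.0250 + 5 = -0.605
M − M_☉ = -0.605 − 4.83 = -5.435
L/L_☉ = 10^(−0.4 × -5.435) = 149.3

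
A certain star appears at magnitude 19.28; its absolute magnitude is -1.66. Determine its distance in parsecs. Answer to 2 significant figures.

Distance modulus: m − M = 19.28 − (-1.66) = 20.940
m − M = 5 log₁₀ d − 5
log₁₀ d = (m − M)/5 + 1 = 5.1880
d = 10^5.1880 = 154200 pc

d ≈ 150000 pc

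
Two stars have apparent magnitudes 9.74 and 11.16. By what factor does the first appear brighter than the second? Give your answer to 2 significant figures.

3.7

Magnitude difference = -1.42
Flux ratio = 10^(−0.4 Δm) = 10^(−0.4 × -1.42) = 10^0.568 = 3.698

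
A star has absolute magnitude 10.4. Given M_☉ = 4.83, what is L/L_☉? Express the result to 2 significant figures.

M − M_☉ = 10.4 − 4.83 = 5.570
L/L_☉ = 10^(−0.4 (M − M_☉)) = 10^-2.228 = 5.916×10^-3

L/L_☉ ≈ 5.9×10^-3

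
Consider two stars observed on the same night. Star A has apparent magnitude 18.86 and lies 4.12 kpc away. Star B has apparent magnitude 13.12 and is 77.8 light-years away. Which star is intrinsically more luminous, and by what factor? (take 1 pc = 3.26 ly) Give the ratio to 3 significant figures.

Star A: d = 4.12 kpc = 4120 pc
Star A: M = m − 5 log₁₀ d + 5 = 18.86 − 5·3.6149 + 5 = 5.786
Star B: d = 77.8 ly / 3.26 = 23.87 pc
Star B: M = m − 5 log₁₀ d + 5 = 13.12 − 5·1.3778 + 5 = 11.231
ΔM = M_A − M_B = 5.786 − (11.231) = -5.446; smaller M is more luminous → Star A.
L ratio = 10^(0.4 |ΔM|) = 10^2.178 = 150.8

Star A is more luminous, by a factor of 151.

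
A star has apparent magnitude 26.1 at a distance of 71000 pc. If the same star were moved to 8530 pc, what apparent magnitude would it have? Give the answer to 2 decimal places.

m ≈ 21.50

Flux ∝ 1/d², so Δm = 5 log₁₀(d₂/d₁) = 5 log₁₀(8530/71000) = -4.602
m₂ = m₁ + Δm = 26.1 + (-4.602) = 21.498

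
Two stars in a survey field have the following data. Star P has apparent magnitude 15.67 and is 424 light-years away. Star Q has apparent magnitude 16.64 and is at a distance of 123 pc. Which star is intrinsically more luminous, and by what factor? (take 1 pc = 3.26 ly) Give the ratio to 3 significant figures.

Star P is more luminous, by a factor of 2.73.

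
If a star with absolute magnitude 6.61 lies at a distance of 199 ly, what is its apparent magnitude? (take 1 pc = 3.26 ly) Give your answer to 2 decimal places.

m ≈ 10.54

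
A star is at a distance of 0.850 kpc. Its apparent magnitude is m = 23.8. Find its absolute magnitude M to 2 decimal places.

d = 0.850 kpc = 850.0 pc
5 log₁₀(d/10 pc) = 5 log₁₀(850.0) − 5 = 9.647
M = m − 5 log₁₀(d/10) = 23.8 − 9.647 = 14.153

M ≈ 14.15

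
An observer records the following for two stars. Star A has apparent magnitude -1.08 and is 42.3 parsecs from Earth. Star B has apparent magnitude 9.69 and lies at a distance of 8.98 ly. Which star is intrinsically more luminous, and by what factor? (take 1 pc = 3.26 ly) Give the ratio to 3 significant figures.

Star A is more luminous, by a factor of 4.79×10^6.

Star A: M = m − 5 log₁₀ d + 5 = -1.08 − 5·1.6263 + 5 = -4.212
Star B: d = 8.98 ly / 3.26 = 2.755 pc
Star B: M = m − 5 log₁₀ d + 5 = 9.69 − 5·0.4401 + 5 = 12.490
ΔM = M_A − M_B = -4.212 − (12.490) = -16.701; smaller M is more luminous → Star A.
L ratio = 10^(0.4 |ΔM|) = 10^6.681 = 4.793×10^6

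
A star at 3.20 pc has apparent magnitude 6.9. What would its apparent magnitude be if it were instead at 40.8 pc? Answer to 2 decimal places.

Flux ∝ 1/d², so Δm = 5 log₁₀(d₂/d₁) = 5 log₁₀(40.8/3.20) = 5.528
m₂ = m₁ + Δm = 6.9 + (5.528) = 12.428

m ≈ 12.43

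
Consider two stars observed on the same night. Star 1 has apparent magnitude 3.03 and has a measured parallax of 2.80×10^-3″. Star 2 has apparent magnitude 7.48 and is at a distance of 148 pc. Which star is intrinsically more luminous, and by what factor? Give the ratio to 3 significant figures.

Star 1: d = 1/p = 1/2.80×10^-3″ = 357.1 pc
Star 1: M = m − 5 log₁₀ d + 5 = 3.03 − 5·2.5528 + 5 = -4.734
Star 2: M = m − 5 log₁₀ d + 5 = 7.48 − 5·2.1703 + 5 = 1.629
ΔM = M_1 − M_2 = -4.734 − (1.629) = -6.363; smaller M is more luminous → Star 1.
L ratio = 10^(0.4 |ΔM|) = 10^2.545 = 350.9

Star 1 is more luminous, by a factor of 351.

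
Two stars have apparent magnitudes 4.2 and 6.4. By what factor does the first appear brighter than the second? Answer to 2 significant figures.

7.6

Magnitude difference = -2.2
Flux ratio = 10^(−0.4 Δm) = 10^(−0.4 × -2.2) = 10^0.880 = 7.586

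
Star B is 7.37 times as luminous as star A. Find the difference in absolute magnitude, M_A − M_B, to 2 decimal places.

Pogson: ΔM = −2.5 log₁₀(ratio) = −2.5 log₁₀(7.37) = −2.5 × 0.8675 = -2.169
Star B is brighter so has the smaller magnitude: M_A − M_B is positive.

M_A − M_B ≈ 2.17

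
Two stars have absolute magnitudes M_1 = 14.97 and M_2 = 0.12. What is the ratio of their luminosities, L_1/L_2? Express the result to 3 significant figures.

ΔM = M_1 − M_2 = 14.85
L_1/L_2 = 10^(−0.4 ΔM) = 10^-5.940 = 1.148×10^-6

L_1/L_2 ≈ 1.15×10^-6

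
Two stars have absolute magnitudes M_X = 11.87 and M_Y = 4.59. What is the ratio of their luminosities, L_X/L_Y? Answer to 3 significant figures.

ΔM = M_X − M_Y = 7.28
L_X/L_Y = 10^(−0.4 ΔM) = 10^-2.912 = 1.225×10^-3

L_X/L_Y ≈ 1.22×10^-3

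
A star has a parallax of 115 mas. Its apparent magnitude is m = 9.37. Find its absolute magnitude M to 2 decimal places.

p = 115 mas = 0.115″ → d = 1/p = 8.696 pc
5 log₁₀(d/10 pc) = 5 log₁₀(8.696) − 5 = -0.303
M = m − 5 log₁₀(d/10) = 9.37 + 0.303 = 9.673

M ≈ 9.67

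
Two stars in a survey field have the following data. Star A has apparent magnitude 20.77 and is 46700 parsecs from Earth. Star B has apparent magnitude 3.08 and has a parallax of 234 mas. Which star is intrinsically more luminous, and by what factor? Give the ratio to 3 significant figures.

Star A: M = m − 5 log₁₀ d + 5 = 20.77 − 5·4.6693 + 5 = 2.423
Star B: p = 234 mas = 0.234″ → d = 1/p = 4.274 pc
Star B: M = m − 5 log₁₀ d + 5 = 3.08 − 5·0.6308 + 5 = 4.926
ΔM = M_A − M_B = 2.423 − (4.926) = -2.503; smaller M is more luminous → Star A.
L ratio = 10^(0.4 |ΔM|) = 10^1.001 = 10.02

Star A is more luminous, by a factor of 10.0.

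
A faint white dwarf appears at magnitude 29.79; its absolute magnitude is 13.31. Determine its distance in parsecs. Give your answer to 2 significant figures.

d ≈ 20000 pc

Distance modulus: m − M = 29.79 − (13.31) = 16.480
m − M = 5 log₁₀ d − 5
log₁₀ d = (m − M)/5 + 1 = 4.2960
d = 10^4.2960 = 19770 pc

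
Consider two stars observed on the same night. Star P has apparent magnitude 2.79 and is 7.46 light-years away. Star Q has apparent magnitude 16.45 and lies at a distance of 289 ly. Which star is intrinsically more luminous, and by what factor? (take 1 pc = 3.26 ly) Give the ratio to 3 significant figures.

Star P is more luminous, by a factor of 194.

Star P: d = 7.46 ly / 3.26 = 2.288 pc
Star P: M = m − 5 log₁₀ d + 5 = 2.79 − 5·0.3595 + 5 = 5.992
Star Q: d = 289 ly / 3.26 = 88.65 pc
Star Q: M = m − 5 log₁₀ d + 5 = 16.45 − 5·1.9477 + 5 = 11.712
ΔM = M_P − M_Q = 5.992 − (11.712) = -5.719; smaller M is more luminous → Star P.
L ratio = 10^(0.4 |ΔM|) = 10^2.288 = 193.9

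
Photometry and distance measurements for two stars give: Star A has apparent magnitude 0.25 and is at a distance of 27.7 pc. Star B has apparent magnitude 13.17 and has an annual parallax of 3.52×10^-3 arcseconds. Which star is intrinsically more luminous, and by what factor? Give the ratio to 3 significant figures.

Star A: M = m − 5 log₁₀ d + 5 = 0.25 − 5·1.4425 + 5 = -1.962
Star B: d = 1/p = 1/3.52×10^-3″ = 284.1 pc
Star B: M = m − 5 log₁₀ d + 5 = 13.17 − 5·2.4535 + 5 = 5.903
ΔM = M_A − M_B = -1.962 − (5.903) = -7.865; smaller M is more luminous → Star A.
L ratio = 10^(0.4 |ΔM|) = 10^3.146 = 1400

Star A is more luminous, by a factor of 1400.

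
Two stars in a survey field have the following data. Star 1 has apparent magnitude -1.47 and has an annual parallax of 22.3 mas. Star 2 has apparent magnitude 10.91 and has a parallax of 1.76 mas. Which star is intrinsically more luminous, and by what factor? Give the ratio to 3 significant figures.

Star 1: p = 22.3 mas = 0.0223″ → d = 1/p = 44.84 pc
Star 1: M = m − 5 log₁₀ d + 5 = -1.47 − 5·1.6517 + 5 = -4.728
Star 2: p = 1.76 mas = 1.76×10^-3″ → d = 1/p = 568.2 pc
Star 2: M = m − 5 log₁₀ d + 5 = 10.91 − 5·2.7545 + 5 = 2.138
ΔM = M_1 − M_2 = -4.728 − (2.138) = -6.866; smaller M is more luminous → Star 1.
L ratio = 10^(0.4 |ΔM|) = 10^2.746 = 557.7

Star 1 is more luminous, by a factor of 558.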